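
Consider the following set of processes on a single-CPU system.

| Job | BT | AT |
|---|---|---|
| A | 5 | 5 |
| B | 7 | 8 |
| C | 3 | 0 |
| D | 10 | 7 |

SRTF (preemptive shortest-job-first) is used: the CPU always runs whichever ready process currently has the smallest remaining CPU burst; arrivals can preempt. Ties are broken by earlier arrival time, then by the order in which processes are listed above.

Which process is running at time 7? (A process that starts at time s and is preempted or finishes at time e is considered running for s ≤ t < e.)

Gantt: | C 0-3 | idle 3-5 | A 5-10 | B 10-17 | D 17-27 |
Completion: A=10  B=17  C=3  D=27

A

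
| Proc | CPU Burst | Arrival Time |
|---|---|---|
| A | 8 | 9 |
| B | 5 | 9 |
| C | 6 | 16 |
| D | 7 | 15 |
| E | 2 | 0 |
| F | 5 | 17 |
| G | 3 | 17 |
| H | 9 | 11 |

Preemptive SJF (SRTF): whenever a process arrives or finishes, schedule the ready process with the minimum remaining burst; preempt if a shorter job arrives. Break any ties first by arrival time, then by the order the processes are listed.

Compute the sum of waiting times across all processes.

83

Schedule: | E 0-2 | idle 2-9 | B 9-14 | A 14-17 | G 17-20 | A 20-25 | F 25-30 | C 30-36 | D 36-43 | H 43-52 |
Completion: A=25  B=14  C=36  D=43  E=2  F=30  G=20  H=52
Turnaround (C−A): A=16  B=5  C=20  D=28  E=2  F=13  G=3  H=41
Waiting = turnaround − burst: A=8, B=0, C=14, D=21, E=0, F=8, G=0, H=32
Total waiting = 8 + 0 + 14 + 21 + 0 + 8 + 0 + 32 = 83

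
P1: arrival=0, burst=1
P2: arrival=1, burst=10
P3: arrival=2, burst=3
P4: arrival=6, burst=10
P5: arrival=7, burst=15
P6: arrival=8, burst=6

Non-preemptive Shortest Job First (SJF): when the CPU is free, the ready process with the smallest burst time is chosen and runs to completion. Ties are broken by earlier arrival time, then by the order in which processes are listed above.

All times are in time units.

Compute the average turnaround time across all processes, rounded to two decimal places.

Gantt: | P1 0-1 | P2 1-11 | P3 11-14 | P6 14-20 | P4 20-30 | P5 30-45 |
Completion: P1=1  P2=11  P3=14  P4=30  P5=45  P6=20
Turnaround (C−A): P1=1  P2=10  P3=12  P4=24  P5=38  P6=12
Turnaround times: P1=1, P2=10, P3=12, P4=24, P5=38, P6=12
Average turnaround = (1+10+12+24+38+12) / 6 = 97/6 = 16.17

16.17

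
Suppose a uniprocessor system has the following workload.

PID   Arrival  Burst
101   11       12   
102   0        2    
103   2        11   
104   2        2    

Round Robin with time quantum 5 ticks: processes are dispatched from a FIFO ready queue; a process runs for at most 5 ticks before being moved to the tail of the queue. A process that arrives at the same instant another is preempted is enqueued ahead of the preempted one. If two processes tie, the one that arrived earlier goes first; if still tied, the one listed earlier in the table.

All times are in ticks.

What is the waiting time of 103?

Timeline: | 102 0-2 | 103 2-7 | 104 7-9 | 103 9-14 | 101 14-19 | 103 19-20 | 101 20-27 |
Completion: 101=27  102=2  103=20  104=9
Turnaround (C−A): 101=16  102=2  103=18  104=7
Waiting(103) = turnaround − burst = 18 − 11 = 7

7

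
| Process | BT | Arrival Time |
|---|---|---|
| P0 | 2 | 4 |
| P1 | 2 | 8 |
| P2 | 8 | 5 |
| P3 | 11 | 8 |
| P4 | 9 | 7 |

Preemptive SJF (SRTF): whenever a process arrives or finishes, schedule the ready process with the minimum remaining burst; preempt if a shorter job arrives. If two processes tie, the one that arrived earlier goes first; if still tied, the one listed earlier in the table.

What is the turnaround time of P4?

Gantt: | idle 0-4 | P0 4-6 | P2 6-8 | P1 8-10 | P2 10-16 | P4 16-25 | P3 25-36 |
Completion: P0=6  P1=10  P2=16  P3=36  P4=25
Turnaround (C−A): P0=2  P1=2  P2=11  P3=28  P4=18
Turnaround(P4) = completion − arrival = 25 − 7 = 18

18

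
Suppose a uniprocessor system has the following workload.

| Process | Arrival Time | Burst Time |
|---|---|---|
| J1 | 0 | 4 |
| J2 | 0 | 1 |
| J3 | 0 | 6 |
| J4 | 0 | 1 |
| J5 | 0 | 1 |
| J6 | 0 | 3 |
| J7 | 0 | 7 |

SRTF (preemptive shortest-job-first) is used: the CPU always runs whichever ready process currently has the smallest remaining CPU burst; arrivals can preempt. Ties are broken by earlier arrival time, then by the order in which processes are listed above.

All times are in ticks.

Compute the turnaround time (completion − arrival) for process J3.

16

Gantt: | J2 0-1 | J4 1-2 | J5 2-3 | J6 3-6 | J1 6-10 | J3 10-16 | J7 16-23 |
Completion: J1=10  J2=1  J3=16  J4=2  J5=3  J6=6  J7=23
Turnaround (C−A): J1=10  J2=1  J3=16  J4=2  J5=3  J6=6  J7=23
Turnaround(J3) = completion − arrival = 16 − 0 = 16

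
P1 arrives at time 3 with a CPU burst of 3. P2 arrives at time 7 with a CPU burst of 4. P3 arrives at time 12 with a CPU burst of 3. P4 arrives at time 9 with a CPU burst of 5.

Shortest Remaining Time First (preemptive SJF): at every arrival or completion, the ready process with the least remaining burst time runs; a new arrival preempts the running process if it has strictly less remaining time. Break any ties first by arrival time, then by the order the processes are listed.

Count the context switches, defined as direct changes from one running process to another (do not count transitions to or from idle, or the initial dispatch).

3

Schedule: | idle 0-3 | P1 3-6 | idle 6-7 | P2 7-11 | P4 11-12 | P3 12-15 | P4 15-19 |
Completion: P1=6  P2=11  P3=15  P4=19
Turnaround (C−A): P1=3  P2=4  P3=3  P4=10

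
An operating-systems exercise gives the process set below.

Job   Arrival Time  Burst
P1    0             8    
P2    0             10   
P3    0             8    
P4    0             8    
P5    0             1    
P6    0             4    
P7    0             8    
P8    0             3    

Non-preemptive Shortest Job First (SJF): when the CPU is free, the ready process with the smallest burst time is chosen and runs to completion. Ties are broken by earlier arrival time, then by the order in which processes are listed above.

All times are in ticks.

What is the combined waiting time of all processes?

Timeline: | P5 0-1 | P8 1-4 | P6 4-8 | P1 8-16 | P3 16-24 | P4 24-32 | P7 32-40 | P2 40-50 |
Completion: P1=16  P2=50  P3=24  P4=32  P5=1  P6=8  P7=40  P8=4
Turnaround (C−A): P1=16  P2=50  P3=24  P4=32  P5=1  P6=8  P7=40  P8=4
Waiting = turnaround − burst: P1=8, P2=40, P3=16, P4=24, P5=0, P6=4, P7=32, P8=1
Total waiting = 8 + 40 + 16 + 24 + 0 + 4 + 32 + 1 = 125

125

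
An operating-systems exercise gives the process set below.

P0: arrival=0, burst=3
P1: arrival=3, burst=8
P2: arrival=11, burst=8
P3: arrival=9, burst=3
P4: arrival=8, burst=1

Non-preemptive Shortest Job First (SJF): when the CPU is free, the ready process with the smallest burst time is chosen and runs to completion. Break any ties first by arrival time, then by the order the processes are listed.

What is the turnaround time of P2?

Gantt: | P0 0-3 | P1 3-11 | P4 11-12 | P3 12-15 | P2 15-23 |
Completion: P0=3  P1=11  P2=23  P3=15  P4=12
Turnaround (C−A): P0=3  P1=8  P2=12  P3=6  P4=4
Turnaround(P2) = completion − arrival = 23 − 11 = 12

12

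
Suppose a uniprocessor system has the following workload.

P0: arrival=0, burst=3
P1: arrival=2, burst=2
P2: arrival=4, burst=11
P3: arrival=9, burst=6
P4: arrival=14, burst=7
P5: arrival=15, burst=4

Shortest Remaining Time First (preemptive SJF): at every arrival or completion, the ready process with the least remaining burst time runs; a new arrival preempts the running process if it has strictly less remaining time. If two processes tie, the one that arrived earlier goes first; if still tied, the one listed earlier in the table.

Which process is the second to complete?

P1

Schedule: | P0 0-3 | P1 3-5 | P2 5-9 | P3 9-15 | P5 15-19 | P2 19-26 | P4 26-33 |
Completion: P0=3  P1=5  P2=26  P3=15  P4=33  P5=19
Finish order: P0 → P1 → P3 → P5 → P2 → P4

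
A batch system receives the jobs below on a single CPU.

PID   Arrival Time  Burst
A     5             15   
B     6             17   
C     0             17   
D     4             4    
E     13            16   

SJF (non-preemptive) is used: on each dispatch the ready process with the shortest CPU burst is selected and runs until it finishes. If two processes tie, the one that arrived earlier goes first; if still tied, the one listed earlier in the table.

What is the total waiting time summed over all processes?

Schedule: | C 0-17 | D 17-21 | A 21-36 | E 36-52 | B 52-69 |
Completion: A=36  B=69  C=17  D=21  E=52
Waiting = turnaround − burst: A=16, B=46, C=0, D=13, E=23
Total waiting = 16 + 46 + 0 + 13 + 23 = 98

98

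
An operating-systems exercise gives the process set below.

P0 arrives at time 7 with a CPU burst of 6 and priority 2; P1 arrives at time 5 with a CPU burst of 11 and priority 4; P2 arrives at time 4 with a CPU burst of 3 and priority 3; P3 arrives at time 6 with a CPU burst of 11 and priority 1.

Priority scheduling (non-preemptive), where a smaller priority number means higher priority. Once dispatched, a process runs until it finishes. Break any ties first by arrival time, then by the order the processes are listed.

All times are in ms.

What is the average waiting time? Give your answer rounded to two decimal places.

7.75

Timeline: | idle 0-4 | P2 4-7 | P3 7-18 | P0 18-24 | P1 24-35 |
Completion: P0=24  P1=35  P2=7  P3=18
Waiting times: P0=11, P1=19, P2=0, P3=1
Average waiting = (11+19+0+1) / 4 = 31/4 = 7.75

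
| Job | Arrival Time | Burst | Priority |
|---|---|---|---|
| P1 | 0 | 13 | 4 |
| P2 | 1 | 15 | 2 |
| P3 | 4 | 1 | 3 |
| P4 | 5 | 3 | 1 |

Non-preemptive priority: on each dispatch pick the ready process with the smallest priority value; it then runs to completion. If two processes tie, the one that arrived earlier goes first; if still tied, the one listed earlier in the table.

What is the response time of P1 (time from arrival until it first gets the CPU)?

0

Gantt: | P1 0-13 | P4 13-16 | P2 16-31 | P3 31-32 |
Completion: P1=13  P2=31  P3=32  P4=16
Turnaround (C−A): P1=13  P2=30  P3=28  P4=11
Response(P1) = first start − arrival = 0 − 0 = 0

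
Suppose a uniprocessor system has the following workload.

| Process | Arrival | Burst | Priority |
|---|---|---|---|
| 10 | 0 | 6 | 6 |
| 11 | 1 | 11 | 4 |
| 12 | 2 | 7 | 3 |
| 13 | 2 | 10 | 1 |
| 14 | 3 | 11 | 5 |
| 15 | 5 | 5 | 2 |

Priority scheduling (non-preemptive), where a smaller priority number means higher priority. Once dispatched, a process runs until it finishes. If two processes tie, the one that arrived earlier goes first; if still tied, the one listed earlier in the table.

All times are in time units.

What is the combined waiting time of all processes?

97

Timeline: | 10 0-6 | 13 6-16 | 15 16-21 | 12 21-28 | 11 28-39 | 14 39-50 |
Completion: 10=6  11=39  12=28  13=16  14=50  15=21
Waiting = turnaround − burst: 10=0, 11=27, 12=19, 13=4, 14=36, 15=11
Total waiting = 0 + 27 + 19 + 4 + 36 + 11 = 97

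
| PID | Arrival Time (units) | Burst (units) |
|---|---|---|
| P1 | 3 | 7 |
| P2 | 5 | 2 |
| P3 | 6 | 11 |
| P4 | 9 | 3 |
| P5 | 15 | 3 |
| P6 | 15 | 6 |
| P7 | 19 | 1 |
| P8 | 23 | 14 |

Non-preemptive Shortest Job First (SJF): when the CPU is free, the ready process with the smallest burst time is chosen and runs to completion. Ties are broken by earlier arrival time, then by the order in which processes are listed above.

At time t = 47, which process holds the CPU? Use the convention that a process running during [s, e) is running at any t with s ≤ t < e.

Schedule: | idle 0-3 | P1 3-10 | P2 10-12 | P4 12-15 | P5 15-18 | P6 18-24 | P7 24-25 | P3 25-36 | P8 36-50 |
Completion: P1=10  P2=12  P3=36  P4=15  P5=18  P6=24  P7=25  P8=50
Turnaround (C−A): P1=7  P2=7  P3=30  P4=6  P5=3  P6=9  P7=6  P8=27

P8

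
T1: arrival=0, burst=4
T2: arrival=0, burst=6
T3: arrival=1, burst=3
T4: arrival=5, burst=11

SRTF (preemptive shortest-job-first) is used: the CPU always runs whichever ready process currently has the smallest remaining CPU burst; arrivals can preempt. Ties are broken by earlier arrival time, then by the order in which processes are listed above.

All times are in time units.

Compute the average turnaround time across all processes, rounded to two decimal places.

Gantt: | T1 0-4 | T3 4-7 | T2 7-13 | T4 13-24 |
Completion: T1=4  T2=13  T3=7  T4=24
Turnaround times: T1=4, T2=13, T3=6, T4=19
Average turnaround = (4+13+6+19) / 4 = 42/4 = 10.50

10.50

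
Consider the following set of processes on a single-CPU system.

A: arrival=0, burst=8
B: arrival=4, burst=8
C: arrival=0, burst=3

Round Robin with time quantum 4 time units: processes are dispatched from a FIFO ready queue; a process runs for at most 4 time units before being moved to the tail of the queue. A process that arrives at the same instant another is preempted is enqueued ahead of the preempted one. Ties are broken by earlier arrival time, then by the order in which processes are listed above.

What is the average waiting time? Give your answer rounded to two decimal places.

Timeline: | A 0-4 | C 4-7 | B 7-11 | A 11-15 | B 15-19 |
Completion: A=15  B=19  C=7
Turnaround (C−A): A=15  B=15  C=7
Waiting times: A=7, B=7, C=4
Average waiting = (7+7+4) / 3 = 18/3 = 6.00

6.00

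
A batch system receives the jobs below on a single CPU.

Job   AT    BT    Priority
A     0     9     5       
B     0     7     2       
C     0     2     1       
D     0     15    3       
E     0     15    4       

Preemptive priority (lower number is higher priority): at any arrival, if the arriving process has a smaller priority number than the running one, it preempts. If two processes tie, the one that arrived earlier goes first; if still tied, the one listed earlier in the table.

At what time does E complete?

39

Timeline: | C 0-2 | B 2-9 | D 9-24 | E 24-39 | A 39-48 |
Completion: A=48  B=9  C=2  D=24  E=39
Turnaround (C−A): A=48  B=9  C=2  D=24  E=39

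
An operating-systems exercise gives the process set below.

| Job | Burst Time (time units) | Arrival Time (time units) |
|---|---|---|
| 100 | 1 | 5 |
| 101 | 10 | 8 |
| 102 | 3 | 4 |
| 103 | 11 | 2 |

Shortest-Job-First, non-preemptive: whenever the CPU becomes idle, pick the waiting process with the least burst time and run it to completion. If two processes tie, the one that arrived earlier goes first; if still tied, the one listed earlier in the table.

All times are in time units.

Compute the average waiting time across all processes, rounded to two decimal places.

6.75

Schedule: | idle 0-2 | 103 2-13 | 100 13-14 | 102 14-17 | 101 17-27 |
Completion: 100=14  101=27  102=17  103=13
Waiting times: 100=8, 101=9, 102=10, 103=0
Average waiting = (8+9+10+0) / 4 = 27/4 = 6.75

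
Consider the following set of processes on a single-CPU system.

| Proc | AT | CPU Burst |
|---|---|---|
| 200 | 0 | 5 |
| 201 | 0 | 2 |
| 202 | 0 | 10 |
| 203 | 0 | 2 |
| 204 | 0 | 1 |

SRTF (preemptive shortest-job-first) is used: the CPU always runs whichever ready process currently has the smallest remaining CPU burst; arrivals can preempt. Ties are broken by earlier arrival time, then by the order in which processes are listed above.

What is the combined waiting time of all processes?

Timeline: | 204 0-1 | 201 1-3 | 203 3-5 | 200 5-10 | 202 10-20 |
Completion: 200=10  201=3  202=20  203=5  204=1
Waiting = turnaround − burst: 200=5, 201=1, 202=10, 203=3, 204=0
Total waiting = 5 + 1 + 10 + 3 + 0 = 19

19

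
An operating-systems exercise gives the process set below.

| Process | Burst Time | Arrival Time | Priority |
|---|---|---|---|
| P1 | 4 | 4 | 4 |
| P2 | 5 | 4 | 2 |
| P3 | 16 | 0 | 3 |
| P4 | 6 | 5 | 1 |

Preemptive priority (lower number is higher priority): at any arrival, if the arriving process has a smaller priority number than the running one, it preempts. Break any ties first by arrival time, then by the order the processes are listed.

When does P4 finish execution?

Timeline: | P3 0-4 | P2 4-5 | P4 5-11 | P2 11-15 | P3 15-27 | P1 27-31 |
Completion: P1=31  P2=15  P3=27  P4=11
Turnaround (C−A): P1=27  P2=11  P3=27  P4=6

11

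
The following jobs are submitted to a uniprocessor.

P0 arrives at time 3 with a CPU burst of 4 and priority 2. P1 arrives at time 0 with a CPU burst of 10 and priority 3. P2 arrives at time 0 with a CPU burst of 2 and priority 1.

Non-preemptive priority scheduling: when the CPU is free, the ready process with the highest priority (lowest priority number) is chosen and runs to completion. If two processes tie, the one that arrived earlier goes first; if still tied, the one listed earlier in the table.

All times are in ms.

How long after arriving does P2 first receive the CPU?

0

Schedule: | P2 0-2 | P1 2-12 | P0 12-16 |
Completion: P0=16  P1=12  P2=2
Response(P2) = first start − arrival = 0 − 0 = 0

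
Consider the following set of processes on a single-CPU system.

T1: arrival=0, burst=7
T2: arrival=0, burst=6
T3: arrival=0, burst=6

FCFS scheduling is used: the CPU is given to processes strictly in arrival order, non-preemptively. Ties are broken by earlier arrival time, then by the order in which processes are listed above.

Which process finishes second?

Gantt: | T1 0-7 | T2 7-13 | T3 13-19 |
Completion: T1=7  T2=13  T3=19
Turnaround (C−A): T1=7  T2=13  T3=19
Finish order: T1 → T2 → T3

T2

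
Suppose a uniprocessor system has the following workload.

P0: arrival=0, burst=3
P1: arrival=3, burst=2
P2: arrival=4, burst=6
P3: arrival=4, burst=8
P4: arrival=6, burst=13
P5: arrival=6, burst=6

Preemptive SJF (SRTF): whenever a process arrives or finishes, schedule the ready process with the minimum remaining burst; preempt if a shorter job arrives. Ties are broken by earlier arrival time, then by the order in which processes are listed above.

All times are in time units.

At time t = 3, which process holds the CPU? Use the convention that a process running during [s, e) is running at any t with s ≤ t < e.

Gantt: | P0 0-3 | P1 3-5 | P2 5-11 | P5 11-17 | P3 17-25 | P4 25-38 |
Completion: P0=3  P1=5  P2=11  P3=25  P4=38  P5=17
Turnaround (C−A): P0=3  P1=2  P2=7  P3=21  P4=32  P5=11

P1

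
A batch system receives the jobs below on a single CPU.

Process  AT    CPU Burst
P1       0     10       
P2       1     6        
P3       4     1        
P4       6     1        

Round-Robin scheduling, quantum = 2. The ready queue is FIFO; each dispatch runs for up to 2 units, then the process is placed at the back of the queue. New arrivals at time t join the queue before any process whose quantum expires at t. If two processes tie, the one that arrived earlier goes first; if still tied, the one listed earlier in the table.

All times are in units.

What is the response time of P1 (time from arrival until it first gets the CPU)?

Timeline: | P1 0-2 | P2 2-4 | P1 4-6 | P3 6-7 | P2 7-9 | P4 9-10 | P1 10-12 | P2 12-14 | P1 14-18 |
Completion: P1=18  P2=14  P3=7  P4=10
Turnaround (C−A): P1=18  P2=13  P3=3  P4=4
Response(P1) = first start − arrival = 0 − 0 = 0

0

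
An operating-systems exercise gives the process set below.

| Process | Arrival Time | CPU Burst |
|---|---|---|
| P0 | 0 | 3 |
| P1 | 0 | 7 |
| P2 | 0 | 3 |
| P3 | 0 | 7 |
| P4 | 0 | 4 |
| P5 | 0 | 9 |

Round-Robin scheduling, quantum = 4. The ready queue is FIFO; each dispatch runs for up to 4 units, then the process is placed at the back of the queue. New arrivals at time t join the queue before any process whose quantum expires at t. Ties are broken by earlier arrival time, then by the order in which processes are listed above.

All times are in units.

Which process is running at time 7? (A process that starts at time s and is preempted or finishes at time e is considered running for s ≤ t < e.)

Schedule: | P0 0-3 | P1 3-7 | P2 7-10 | P3 10-14 | P4 14-18 | P5 18-22 | P1 22-25 | P3 25-28 | P5 28-33 |
Completion: P0=3  P1=25  P2=10  P3=28  P4=18  P5=33
Turnaround (C−A): P0=3  P1=25  P2=10  P3=28  P4=18  P5=33

P2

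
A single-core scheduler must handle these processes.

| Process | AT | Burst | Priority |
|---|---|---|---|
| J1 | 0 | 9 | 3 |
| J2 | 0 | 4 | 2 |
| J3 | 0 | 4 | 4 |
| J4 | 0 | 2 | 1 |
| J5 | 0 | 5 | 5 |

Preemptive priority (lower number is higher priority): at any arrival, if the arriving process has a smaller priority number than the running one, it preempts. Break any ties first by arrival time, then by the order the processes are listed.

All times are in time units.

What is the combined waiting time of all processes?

Timeline: | J4 0-2 | J2 2-6 | J1 6-15 | J3 15-19 | J5 19-24 |
Completion: J1=15  J2=6  J3=19  J4=2  J5=24
Waiting = turnaround − burst: J1=6, J2=2, J3=15, J4=0, J5=19
Total waiting = 6 + 2 + 15 + 0 + 19 = 42

42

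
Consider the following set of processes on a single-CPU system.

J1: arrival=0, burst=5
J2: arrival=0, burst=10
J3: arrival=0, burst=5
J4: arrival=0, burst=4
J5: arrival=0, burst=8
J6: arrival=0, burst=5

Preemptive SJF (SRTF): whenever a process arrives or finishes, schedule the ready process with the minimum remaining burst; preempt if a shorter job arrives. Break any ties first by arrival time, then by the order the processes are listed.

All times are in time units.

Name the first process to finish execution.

Schedule: | J4 0-4 | J1 4-9 | J3 9-14 | J6 14-19 | J5 19-27 | J2 27-37 |
Completion: J1=9  J2=37  J3=14  J4=4  J5=27  J6=19
Finish order: J4 → J1 → J3 → J6 → J5 → J2

J4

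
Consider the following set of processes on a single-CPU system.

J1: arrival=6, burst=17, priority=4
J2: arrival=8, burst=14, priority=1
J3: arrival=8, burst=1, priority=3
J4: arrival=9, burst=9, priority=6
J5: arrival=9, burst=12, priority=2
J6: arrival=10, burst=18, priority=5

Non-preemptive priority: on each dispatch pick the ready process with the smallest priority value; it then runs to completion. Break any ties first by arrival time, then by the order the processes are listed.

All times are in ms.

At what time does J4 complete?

Gantt: | idle 0-6 | J1 6-23 | J2 23-37 | J5 37-49 | J3 49-50 | J6 50-68 | J4 68-77 |
Completion: J1=23  J2=37  J3=50  J4=77  J5=49  J6=68

77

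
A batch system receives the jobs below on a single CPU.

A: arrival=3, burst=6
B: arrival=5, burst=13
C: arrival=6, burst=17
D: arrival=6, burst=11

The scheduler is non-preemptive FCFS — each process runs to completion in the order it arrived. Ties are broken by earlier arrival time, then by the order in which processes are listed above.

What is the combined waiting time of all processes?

53

Gantt: | idle 0-3 | A 3-9 | B 9-22 | C 22-39 | D 39-50 |
Completion: A=9  B=22  C=39  D=50
Turnaround (C−A): A=6  B=17  C=33  D=44
Waiting = turnaround − burst: A=0, B=4, C=16, D=33
Total waiting = 0 + 4 + 16 + 33 = 53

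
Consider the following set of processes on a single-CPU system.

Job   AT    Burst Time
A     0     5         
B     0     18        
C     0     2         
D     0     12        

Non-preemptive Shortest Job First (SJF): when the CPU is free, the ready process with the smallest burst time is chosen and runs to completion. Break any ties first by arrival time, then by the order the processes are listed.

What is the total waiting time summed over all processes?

28

Schedule: | C 0-2 | A 2-7 | D 7-19 | B 19-37 |
Completion: A=7  B=37  C=2  D=19
Turnaround (C−A): A=7  B=37  C=2  D=19
Waiting = turnaround − burst: A=2, B=19, C=0, D=7
Total waiting = 2 + 19 + 0 + 7 = 28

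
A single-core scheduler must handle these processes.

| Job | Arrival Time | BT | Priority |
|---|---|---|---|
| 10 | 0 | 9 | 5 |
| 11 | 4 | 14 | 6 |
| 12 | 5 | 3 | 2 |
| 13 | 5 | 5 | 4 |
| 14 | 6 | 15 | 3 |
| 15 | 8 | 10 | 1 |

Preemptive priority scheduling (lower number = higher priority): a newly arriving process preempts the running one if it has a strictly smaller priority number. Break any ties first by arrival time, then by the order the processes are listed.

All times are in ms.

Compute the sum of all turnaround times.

167

Schedule: | 10 0-5 | 12 5-8 | 15 8-18 | 14 18-33 | 13 33-38 | 10 38-42 | 11 42-56 |
Completion: 10=42  11=56  12=8  13=38  14=33  15=18
Turnaround (C−A): 10=42  11=52  12=3  13=33  14=27  15=10
Turnaround = completion − arrival: 10=42, 11=52, 12=3, 13=33, 14=27, 15=10
Total turnaround = 42 + 52 + 3 + 33 + 27 + 10 = 167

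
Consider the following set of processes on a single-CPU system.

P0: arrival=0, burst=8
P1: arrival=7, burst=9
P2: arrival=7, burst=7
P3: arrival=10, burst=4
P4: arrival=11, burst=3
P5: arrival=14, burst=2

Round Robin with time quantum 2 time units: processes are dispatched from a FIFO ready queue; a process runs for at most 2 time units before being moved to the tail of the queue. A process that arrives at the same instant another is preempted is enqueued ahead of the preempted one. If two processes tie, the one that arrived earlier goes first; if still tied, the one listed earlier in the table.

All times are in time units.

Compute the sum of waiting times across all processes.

Timeline: | P0 0-8 | P1 8-10 | P2 10-12 | P3 12-14 | P1 14-16 | P4 16-18 | P2 18-20 | P5 20-22 | P3 22-24 | P1 24-26 | P4 26-27 | P2 27-29 | P1 29-31 | P2 31-32 | P1 32-33 |
Completion: P0=8  P1=33  P2=32  P3=24  P4=27  P5=22
Turnaround (C−A): P0=8  P1=26  P2=25  P3=14  P4=16  P5=8
Waiting = turnaround − burst: P0=0, P1=17, P2=18, P3=10, P4=13, P5=6
Total waiting = 0 + 17 + 18 + 10 + 13 + 6 = 64

64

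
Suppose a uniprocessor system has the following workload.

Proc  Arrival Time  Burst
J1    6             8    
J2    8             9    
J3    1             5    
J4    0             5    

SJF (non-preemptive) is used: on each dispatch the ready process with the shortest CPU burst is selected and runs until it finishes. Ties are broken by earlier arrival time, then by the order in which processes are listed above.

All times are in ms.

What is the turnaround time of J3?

Gantt: | J4 0-5 | J3 5-10 | J1 10-18 | J2 18-27 |
Completion: J1=18  J2=27  J3=10  J4=5
Turnaround(J3) = completion − arrival = 10 − 1 = 9

9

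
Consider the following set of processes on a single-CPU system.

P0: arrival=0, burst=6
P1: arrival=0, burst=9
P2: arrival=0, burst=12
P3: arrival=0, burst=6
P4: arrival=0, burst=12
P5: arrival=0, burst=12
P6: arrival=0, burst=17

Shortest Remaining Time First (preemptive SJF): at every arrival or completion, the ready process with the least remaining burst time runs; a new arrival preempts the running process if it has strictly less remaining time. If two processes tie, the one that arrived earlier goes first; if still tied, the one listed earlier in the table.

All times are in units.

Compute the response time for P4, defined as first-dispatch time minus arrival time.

33

Schedule: | P0 0-6 | P3 6-12 | P1 12-21 | P2 21-33 | P4 33-45 | P5 45-57 | P6 57-74 |
Completion: P0=6  P1=21  P2=33  P3=12  P4=45  P5=57  P6=74
Turnaround (C−A): P0=6  P1=21  P2=33  P3=12  P4=45  P5=57  P6=74
Response(P4) = first start − arrival = 33 − 0 = 33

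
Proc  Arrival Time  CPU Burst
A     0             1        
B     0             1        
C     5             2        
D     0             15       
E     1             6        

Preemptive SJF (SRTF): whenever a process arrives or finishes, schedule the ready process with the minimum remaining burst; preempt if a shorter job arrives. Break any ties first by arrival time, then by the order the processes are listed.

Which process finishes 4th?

Timeline: | A 0-1 | B 1-2 | E 2-5 | C 5-7 | E 7-10 | D 10-25 |
Completion: A=1  B=2  C=7  D=25  E=10
Turnaround (C−A): A=1  B=2  C=2  D=25  E=9
Finish order: A → B → C → E → D

E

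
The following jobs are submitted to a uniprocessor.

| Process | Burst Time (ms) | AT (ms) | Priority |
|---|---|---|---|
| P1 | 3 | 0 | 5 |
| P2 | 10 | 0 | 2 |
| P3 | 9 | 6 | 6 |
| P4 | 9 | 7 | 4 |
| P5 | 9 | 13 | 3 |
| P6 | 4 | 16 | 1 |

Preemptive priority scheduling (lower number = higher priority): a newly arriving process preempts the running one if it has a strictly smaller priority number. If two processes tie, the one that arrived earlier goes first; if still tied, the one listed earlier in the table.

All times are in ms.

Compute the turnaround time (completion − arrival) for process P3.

Gantt: | P2 0-10 | P4 10-13 | P5 13-16 | P6 16-20 | P5 20-26 | P4 26-32 | P1 32-35 | P3 35-44 |
Completion: P1=35  P2=10  P3=44  P4=32  P5=26  P6=20
Turnaround (C−A): P1=35  P2=10  P3=38  P4=25  P5=13  P6=4
Turnaround(P3) = completion − arrival = 44 − 6 = 38

38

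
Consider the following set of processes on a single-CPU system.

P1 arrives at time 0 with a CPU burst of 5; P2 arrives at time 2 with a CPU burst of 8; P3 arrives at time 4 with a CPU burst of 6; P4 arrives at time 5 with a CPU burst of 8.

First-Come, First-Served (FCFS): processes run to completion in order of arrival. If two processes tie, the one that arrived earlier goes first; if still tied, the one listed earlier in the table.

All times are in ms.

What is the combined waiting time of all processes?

Gantt: | P1 0-5 | P2 5-13 | P3 13-19 | P4 19-27 |
Completion: P1=5  P2=13  P3=19  P4=27
Turnaround (C−A): P1=5  P2=11  P3=15  P4=22
Waiting = turnaround − burst: P1=0, P2=3, P3=9, P4=14
Total waiting = 0 + 3 + 9 + 14 = 26

26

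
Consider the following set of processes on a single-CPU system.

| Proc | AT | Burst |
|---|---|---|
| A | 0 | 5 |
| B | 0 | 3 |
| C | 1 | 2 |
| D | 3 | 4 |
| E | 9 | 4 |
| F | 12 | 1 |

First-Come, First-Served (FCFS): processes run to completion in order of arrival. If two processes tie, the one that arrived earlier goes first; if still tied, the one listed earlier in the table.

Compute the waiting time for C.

7

Gantt: | A 0-5 | B 5-8 | C 8-10 | D 10-14 | E 14-18 | F 18-19 |
Completion: A=5  B=8  C=10  D=14  E=18  F=19
Turnaround (C−A): A=5  B=8  C=9  D=11  E=9  F=7
Waiting(C) = turnaround − burst = 9 − 2 = 7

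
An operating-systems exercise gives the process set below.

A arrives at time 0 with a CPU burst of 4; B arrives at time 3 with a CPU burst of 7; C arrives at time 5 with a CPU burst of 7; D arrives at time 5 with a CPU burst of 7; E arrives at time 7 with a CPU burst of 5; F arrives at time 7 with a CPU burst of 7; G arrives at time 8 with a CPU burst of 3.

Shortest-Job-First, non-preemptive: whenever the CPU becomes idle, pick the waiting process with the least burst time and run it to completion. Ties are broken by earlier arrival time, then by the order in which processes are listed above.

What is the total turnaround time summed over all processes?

112

Schedule: | A 0-4 | B 4-11 | G 11-14 | E 14-19 | C 19-26 | D 26-33 | F 33-40 |
Completion: A=4  B=11  C=26  D=33  E=19  F=40  G=14
Turnaround = completion − arrival: A=4, B=8, C=21, D=28, E=12, F=33, G=6
Total turnaround = 4 + 8 + 21 + 28 + 12 + 33 + 6 = 112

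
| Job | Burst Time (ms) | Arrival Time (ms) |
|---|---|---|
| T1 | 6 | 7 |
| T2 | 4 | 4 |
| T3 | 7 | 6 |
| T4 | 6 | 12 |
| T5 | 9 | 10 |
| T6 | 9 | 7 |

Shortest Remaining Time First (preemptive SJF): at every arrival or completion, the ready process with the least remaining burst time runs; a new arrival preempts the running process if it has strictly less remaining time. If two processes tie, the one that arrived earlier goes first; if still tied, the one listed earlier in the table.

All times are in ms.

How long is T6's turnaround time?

29

Gantt: | idle 0-4 | T2 4-8 | T1 8-14 | T4 14-20 | T3 20-27 | T6 27-36 | T5 36-45 |
Completion: T1=14  T2=8  T3=27  T4=20  T5=45  T6=36
Turnaround (C−A): T1=7  T2=4  T3=21  T4=8  T5=35  T6=29
Turnaround(T6) = completion − arrival = 36 − 7 = 29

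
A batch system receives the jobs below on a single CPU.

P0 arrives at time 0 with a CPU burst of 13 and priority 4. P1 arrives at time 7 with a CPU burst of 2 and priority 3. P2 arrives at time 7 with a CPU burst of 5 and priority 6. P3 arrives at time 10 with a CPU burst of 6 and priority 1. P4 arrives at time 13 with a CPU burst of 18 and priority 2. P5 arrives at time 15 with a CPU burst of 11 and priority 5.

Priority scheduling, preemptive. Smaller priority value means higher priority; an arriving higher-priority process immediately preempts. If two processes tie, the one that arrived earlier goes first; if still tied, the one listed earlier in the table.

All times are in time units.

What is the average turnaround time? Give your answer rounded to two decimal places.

Schedule: | P0 0-7 | P1 7-9 | P0 9-10 | P3 10-16 | P4 16-34 | P0 34-39 | P5 39-50 | P2 50-55 |
Completion: P0=39  P1=9  P2=55  P3=16  P4=34  P5=50
Turnaround times: P0=39, P1=2, P2=48, P3=6, P4=21, P5=35
Average turnaround = (39+2+48+6+21+35) / 6 = 151/6 = 25.17

25.17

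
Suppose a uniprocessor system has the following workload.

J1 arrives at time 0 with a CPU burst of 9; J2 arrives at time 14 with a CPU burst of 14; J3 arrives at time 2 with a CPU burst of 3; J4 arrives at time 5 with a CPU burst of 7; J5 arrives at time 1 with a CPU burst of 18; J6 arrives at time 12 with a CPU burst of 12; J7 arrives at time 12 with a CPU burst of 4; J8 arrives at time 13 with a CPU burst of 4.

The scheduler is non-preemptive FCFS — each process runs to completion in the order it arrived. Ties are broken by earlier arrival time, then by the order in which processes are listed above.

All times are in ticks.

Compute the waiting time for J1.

0

Schedule: | J1 0-9 | J5 9-27 | J3 27-30 | J4 30-37 | J6 37-49 | J7 49-53 | J8 53-57 | J2 57-71 |
Completion: J1=9  J2=71  J3=30  J4=37  J5=27  J6=49  J7=53  J8=57
Waiting(J1) = turnaround − burst = 9 − 9 = 0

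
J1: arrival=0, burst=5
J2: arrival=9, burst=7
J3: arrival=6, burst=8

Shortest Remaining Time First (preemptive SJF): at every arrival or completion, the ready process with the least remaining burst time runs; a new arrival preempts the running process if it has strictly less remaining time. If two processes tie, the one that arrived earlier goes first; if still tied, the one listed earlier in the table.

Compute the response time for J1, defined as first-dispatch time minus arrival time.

Gantt: | J1 0-5 | idle 5-6 | J3 6-14 | J2 14-21 |
Completion: J1=5  J2=21  J3=14
Turnaround (C−A): J1=5  J2=12  J3=8
Response(J1) = first start − arrival = 0 − 0 = 0

0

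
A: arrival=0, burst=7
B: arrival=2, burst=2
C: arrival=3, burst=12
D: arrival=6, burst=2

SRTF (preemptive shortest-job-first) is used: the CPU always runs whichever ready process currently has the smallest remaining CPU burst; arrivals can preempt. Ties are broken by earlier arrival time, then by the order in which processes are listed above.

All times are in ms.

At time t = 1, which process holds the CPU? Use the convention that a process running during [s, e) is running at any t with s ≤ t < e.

A

Schedule: | A 0-2 | B 2-4 | A 4-6 | D 6-8 | A 8-11 | C 11-23 |
Completion: A=11  B=4  C=23  D=8
Turnaround (C−A): A=11  B=2  C=20  D=2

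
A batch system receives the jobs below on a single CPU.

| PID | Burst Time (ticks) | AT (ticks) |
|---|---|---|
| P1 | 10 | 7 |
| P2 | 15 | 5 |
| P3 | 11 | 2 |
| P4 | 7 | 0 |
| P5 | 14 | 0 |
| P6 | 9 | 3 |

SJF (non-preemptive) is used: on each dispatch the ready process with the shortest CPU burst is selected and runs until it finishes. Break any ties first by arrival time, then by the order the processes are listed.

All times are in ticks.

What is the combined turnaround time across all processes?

Timeline: | P4 0-7 | P6 7-16 | P1 16-26 | P3 26-37 | P5 37-51 | P2 51-66 |
Completion: P1=26  P2=66  P3=37  P4=7  P5=51  P6=16
Turnaround = completion − arrival: P1=19, P2=61, P3=35, P4=7, P5=51, P6=13
Total turnaround = 19 + 61 + 35 + 7 + 51 + 13 = 186

186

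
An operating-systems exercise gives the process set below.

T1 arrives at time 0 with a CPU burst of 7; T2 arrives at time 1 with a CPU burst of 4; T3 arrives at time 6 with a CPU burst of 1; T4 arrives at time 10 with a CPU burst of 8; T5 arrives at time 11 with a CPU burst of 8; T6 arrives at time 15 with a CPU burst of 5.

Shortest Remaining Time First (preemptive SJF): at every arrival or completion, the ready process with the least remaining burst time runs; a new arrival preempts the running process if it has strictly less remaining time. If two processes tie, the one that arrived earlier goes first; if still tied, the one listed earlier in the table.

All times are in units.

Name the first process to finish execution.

T2

Schedule: | T1 0-1 | T2 1-5 | T1 5-6 | T3 6-7 | T1 7-12 | T4 12-20 | T6 20-25 | T5 25-33 |
Completion: T1=12  T2=5  T3=7  T4=20  T5=33  T6=25
Finish order: T2 → T3 → T1 → T4 → T6 → T5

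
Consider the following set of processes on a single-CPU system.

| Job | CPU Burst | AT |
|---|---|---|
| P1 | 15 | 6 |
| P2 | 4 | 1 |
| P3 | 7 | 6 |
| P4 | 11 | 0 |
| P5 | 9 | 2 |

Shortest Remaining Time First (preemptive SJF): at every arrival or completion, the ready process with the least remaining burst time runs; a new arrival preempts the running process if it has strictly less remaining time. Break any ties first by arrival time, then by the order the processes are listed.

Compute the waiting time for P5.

Schedule: | P4 0-1 | P2 1-5 | P5 5-6 | P3 6-13 | P5 13-21 | P4 21-31 | P1 31-46 |
Completion: P1=46  P2=5  P3=13  P4=31  P5=21
Turnaround (C−A): P1=40  P2=4  P3=7  P4=31  P5=19
Waiting(P5) = turnaround − burst = 19 − 9 = 10

10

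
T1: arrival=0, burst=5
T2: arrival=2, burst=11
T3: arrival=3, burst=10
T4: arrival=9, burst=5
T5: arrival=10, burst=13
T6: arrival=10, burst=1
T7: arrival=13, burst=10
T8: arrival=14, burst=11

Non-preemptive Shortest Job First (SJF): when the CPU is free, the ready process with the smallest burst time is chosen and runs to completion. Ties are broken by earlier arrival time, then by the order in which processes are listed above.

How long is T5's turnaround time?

56

Schedule: | T1 0-5 | T3 5-15 | T6 15-16 | T4 16-21 | T7 21-31 | T2 31-42 | T8 42-53 | T5 53-66 |
Completion: T1=5  T2=42  T3=15  T4=21  T5=66  T6=16  T7=31  T8=53
Turnaround(T5) = completion − arrival = 66 − 10 = 56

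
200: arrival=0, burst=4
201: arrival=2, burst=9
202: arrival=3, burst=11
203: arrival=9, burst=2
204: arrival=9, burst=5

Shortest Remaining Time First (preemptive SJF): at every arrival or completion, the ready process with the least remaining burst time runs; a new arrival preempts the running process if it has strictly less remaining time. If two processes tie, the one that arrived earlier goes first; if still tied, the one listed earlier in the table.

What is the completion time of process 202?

Gantt: | 200 0-4 | 201 4-9 | 203 9-11 | 201 11-15 | 204 15-20 | 202 20-31 |
Completion: 200=4  201=15  202=31  203=11  204=20
Turnaround (C−A): 200=4  201=13  202=28  203=2  204=11

31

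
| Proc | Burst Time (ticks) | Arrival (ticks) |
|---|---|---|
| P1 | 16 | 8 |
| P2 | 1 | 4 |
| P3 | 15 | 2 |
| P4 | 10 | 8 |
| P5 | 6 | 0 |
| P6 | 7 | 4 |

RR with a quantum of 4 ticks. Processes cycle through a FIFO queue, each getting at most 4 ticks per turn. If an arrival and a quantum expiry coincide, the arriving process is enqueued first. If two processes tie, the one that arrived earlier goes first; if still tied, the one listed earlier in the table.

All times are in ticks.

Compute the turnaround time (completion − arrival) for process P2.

Schedule: | P5 0-4 | P3 4-8 | P2 8-9 | P6 9-13 | P5 13-15 | P1 15-19 | P4 19-23 | P3 23-27 | P6 27-30 | P1 30-34 | P4 34-38 | P3 38-42 | P1 42-46 | P4 46-48 | P3 48-51 | P1 51-55 |
Completion: P1=55  P2=9  P3=51  P4=48  P5=15  P6=30
Turnaround (C−A): P1=47  P2=5  P3=49  P4=40  P5=15  P6=26
Turnaround(P2) = completion − arrival = 9 − 4 = 5

5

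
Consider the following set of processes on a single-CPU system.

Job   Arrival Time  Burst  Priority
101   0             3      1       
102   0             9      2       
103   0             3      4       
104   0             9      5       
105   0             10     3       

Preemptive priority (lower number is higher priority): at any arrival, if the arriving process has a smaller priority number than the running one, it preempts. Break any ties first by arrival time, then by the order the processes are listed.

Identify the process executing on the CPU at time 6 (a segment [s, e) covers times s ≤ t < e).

Gantt: | 101 0-3 | 102 3-12 | 105 12-22 | 103 22-25 | 104 25-34 |
Completion: 101=3  102=12  103=25  104=34  105=22
Turnaround (C−A): 101=3  102=12  103=25  104=34  105=22

102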